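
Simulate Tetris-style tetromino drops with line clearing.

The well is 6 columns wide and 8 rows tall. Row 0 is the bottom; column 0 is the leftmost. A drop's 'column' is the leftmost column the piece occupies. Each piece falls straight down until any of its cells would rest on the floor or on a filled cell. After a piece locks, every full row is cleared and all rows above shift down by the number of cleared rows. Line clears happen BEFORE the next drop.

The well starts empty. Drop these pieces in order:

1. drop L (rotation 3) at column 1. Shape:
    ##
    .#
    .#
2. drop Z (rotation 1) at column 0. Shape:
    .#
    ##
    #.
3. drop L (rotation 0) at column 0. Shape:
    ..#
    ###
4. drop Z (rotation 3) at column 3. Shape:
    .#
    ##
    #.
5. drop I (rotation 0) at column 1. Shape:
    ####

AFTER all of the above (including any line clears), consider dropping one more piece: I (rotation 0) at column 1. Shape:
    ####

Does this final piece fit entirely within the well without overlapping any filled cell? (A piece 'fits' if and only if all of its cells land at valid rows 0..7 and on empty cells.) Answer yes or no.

Drop 1: L rot3 at col 1 lands with bottom-row=0; cleared 0 line(s) (total 0); column heights now [0 3 3 0 0 0], max=3
Drop 2: Z rot1 at col 0 lands with bottom-row=2; cleared 0 line(s) (total 0); column heights now [4 5 3 0 0 0], max=5
Drop 3: L rot0 at col 0 lands with bottom-row=5; cleared 0 line(s) (total 0); column heights now [6 6 7 0 0 0], max=7
Drop 4: Z rot3 at col 3 lands with bottom-row=0; cleared 0 line(s) (total 0); column heights now [6 6 7 2 3 0], max=7
Drop 5: I rot0 at col 1 lands with bottom-row=7; cleared 0 line(s) (total 0); column heights now [6 8 8 8 8 0], max=8
Test piece I rot0 at col 1 (width 4): heights before test = [6 8 8 8 8 0]; fits = False

Answer: no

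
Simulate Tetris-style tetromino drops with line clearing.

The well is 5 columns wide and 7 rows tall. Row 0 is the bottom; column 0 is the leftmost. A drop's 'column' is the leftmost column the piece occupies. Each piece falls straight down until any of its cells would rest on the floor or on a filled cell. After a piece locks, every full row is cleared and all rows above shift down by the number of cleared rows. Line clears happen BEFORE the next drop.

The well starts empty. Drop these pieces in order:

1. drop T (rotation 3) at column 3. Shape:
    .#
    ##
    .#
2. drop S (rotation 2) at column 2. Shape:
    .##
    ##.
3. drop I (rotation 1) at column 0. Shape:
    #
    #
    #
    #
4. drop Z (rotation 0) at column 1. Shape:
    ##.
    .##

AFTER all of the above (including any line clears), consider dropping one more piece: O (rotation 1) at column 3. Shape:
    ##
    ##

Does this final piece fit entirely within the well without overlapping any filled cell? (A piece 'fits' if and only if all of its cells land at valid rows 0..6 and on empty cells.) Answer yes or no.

Answer: yes

Derivation:
Drop 1: T rot3 at col 3 lands with bottom-row=0; cleared 0 line(s) (total 0); column heights now [0 0 0 2 3], max=3
Drop 2: S rot2 at col 2 lands with bottom-row=2; cleared 0 line(s) (total 0); column heights now [0 0 3 4 4], max=4
Drop 3: I rot1 at col 0 lands with bottom-row=0; cleared 0 line(s) (total 0); column heights now [4 0 3 4 4], max=4
Drop 4: Z rot0 at col 1 lands with bottom-row=4; cleared 0 line(s) (total 0); column heights now [4 6 6 5 4], max=6
Test piece O rot1 at col 3 (width 2): heights before test = [4 6 6 5 4]; fits = True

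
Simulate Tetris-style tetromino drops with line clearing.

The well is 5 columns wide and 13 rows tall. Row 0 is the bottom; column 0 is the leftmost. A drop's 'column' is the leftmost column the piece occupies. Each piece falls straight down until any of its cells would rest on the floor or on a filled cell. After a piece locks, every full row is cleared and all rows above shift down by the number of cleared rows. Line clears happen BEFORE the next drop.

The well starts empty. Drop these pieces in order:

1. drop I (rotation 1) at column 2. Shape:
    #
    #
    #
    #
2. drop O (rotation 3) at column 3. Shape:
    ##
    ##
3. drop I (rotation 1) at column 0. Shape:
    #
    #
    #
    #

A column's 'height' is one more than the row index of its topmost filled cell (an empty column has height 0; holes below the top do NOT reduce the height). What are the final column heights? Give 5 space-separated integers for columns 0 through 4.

Drop 1: I rot1 at col 2 lands with bottom-row=0; cleared 0 line(s) (total 0); column heights now [0 0 4 0 0], max=4
Drop 2: O rot3 at col 3 lands with bottom-row=0; cleared 0 line(s) (total 0); column heights now [0 0 4 2 2], max=4
Drop 3: I rot1 at col 0 lands with bottom-row=0; cleared 0 line(s) (total 0); column heights now [4 0 4 2 2], max=4

Answer: 4 0 4 2 2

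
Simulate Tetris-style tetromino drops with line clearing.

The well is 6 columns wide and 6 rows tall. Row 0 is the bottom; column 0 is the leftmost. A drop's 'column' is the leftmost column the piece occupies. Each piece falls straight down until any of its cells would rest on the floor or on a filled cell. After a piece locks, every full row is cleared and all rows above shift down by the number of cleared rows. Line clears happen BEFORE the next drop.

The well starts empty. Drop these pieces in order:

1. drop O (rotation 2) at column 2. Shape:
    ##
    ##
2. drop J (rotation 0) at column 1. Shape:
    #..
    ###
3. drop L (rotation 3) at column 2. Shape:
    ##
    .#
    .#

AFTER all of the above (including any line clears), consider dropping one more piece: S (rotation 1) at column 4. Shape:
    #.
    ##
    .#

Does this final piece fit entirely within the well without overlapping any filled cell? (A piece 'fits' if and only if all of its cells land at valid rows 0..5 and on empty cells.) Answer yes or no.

Drop 1: O rot2 at col 2 lands with bottom-row=0; cleared 0 line(s) (total 0); column heights now [0 0 2 2 0 0], max=2
Drop 2: J rot0 at col 1 lands with bottom-row=2; cleared 0 line(s) (total 0); column heights now [0 4 3 3 0 0], max=4
Drop 3: L rot3 at col 2 lands with bottom-row=3; cleared 0 line(s) (total 0); column heights now [0 4 6 6 0 0], max=6
Test piece S rot1 at col 4 (width 2): heights before test = [0 4 6 6 0 0]; fits = True

Answer: yes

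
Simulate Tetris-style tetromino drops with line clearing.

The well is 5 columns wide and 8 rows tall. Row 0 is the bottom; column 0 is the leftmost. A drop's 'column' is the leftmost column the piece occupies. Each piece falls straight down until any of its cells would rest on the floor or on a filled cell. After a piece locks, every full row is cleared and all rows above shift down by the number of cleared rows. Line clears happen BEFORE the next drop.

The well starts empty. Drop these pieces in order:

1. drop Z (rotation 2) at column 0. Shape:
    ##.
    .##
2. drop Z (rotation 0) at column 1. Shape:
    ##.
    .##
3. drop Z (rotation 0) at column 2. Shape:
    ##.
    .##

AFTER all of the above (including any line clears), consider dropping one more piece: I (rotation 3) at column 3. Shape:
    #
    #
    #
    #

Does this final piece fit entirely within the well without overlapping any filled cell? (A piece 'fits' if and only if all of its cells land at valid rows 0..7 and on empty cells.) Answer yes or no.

Answer: yes

Derivation:
Drop 1: Z rot2 at col 0 lands with bottom-row=0; cleared 0 line(s) (total 0); column heights now [2 2 1 0 0], max=2
Drop 2: Z rot0 at col 1 lands with bottom-row=1; cleared 0 line(s) (total 0); column heights now [2 3 3 2 0], max=3
Drop 3: Z rot0 at col 2 lands with bottom-row=2; cleared 0 line(s) (total 0); column heights now [2 3 4 4 3], max=4
Test piece I rot3 at col 3 (width 1): heights before test = [2 3 4 4 3]; fits = True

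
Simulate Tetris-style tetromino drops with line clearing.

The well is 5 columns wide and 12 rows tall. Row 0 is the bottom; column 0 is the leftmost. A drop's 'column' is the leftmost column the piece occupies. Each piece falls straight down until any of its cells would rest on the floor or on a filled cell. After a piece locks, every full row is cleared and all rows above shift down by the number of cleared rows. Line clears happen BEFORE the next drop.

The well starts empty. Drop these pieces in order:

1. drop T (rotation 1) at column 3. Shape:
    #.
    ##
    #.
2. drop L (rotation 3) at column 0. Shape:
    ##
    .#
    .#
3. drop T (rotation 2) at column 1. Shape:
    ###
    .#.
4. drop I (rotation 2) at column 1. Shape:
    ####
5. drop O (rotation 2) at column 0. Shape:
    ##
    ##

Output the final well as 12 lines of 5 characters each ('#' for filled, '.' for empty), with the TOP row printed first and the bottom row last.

Answer: .....
.....
.....
.....
.....
##...
##...
.####
.###.
####.
.#.##
.#.#.

Derivation:
Drop 1: T rot1 at col 3 lands with bottom-row=0; cleared 0 line(s) (total 0); column heights now [0 0 0 3 2], max=3
Drop 2: L rot3 at col 0 lands with bottom-row=0; cleared 0 line(s) (total 0); column heights now [3 3 0 3 2], max=3
Drop 3: T rot2 at col 1 lands with bottom-row=2; cleared 0 line(s) (total 0); column heights now [3 4 4 4 2], max=4
Drop 4: I rot2 at col 1 lands with bottom-row=4; cleared 0 line(s) (total 0); column heights now [3 5 5 5 5], max=5
Drop 5: O rot2 at col 0 lands with bottom-row=5; cleared 0 line(s) (total 0); column heights now [7 7 5 5 5], max=7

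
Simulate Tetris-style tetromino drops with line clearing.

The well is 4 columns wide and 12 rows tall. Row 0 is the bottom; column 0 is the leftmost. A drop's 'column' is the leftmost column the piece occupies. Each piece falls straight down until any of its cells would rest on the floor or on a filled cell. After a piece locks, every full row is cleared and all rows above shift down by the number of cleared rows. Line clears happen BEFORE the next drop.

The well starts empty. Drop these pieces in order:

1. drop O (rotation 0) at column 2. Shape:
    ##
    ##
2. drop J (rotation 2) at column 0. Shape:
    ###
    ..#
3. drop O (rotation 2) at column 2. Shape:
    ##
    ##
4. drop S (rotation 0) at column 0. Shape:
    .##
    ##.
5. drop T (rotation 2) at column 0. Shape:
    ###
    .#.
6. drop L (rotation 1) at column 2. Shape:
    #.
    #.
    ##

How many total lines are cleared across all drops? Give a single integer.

Drop 1: O rot0 at col 2 lands with bottom-row=0; cleared 0 line(s) (total 0); column heights now [0 0 2 2], max=2
Drop 2: J rot2 at col 0 lands with bottom-row=2; cleared 0 line(s) (total 0); column heights now [4 4 4 2], max=4
Drop 3: O rot2 at col 2 lands with bottom-row=4; cleared 0 line(s) (total 0); column heights now [4 4 6 6], max=6
Drop 4: S rot0 at col 0 lands with bottom-row=5; cleared 1 line(s) (total 1); column heights now [4 6 6 5], max=6
Drop 5: T rot2 at col 0 lands with bottom-row=6; cleared 0 line(s) (total 1); column heights now [8 8 8 5], max=8
Drop 6: L rot1 at col 2 lands with bottom-row=8; cleared 0 line(s) (total 1); column heights now [8 8 11 9], max=11

Answer: 1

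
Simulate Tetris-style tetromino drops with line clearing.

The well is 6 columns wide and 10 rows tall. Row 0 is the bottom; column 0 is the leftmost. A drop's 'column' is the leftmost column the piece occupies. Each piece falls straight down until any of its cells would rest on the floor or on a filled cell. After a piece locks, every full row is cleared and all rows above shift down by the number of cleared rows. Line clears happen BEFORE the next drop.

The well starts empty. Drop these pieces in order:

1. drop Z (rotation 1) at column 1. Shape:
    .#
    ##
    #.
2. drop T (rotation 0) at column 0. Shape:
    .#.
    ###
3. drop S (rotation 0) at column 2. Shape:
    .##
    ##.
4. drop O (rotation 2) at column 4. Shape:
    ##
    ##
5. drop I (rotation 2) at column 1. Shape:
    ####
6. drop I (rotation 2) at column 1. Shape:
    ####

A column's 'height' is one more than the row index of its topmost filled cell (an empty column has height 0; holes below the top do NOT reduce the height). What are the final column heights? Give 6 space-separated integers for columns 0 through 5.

Drop 1: Z rot1 at col 1 lands with bottom-row=0; cleared 0 line(s) (total 0); column heights now [0 2 3 0 0 0], max=3
Drop 2: T rot0 at col 0 lands with bottom-row=3; cleared 0 line(s) (total 0); column heights now [4 5 4 0 0 0], max=5
Drop 3: S rot0 at col 2 lands with bottom-row=4; cleared 0 line(s) (total 0); column heights now [4 5 5 6 6 0], max=6
Drop 4: O rot2 at col 4 lands with bottom-row=6; cleared 0 line(s) (total 0); column heights now [4 5 5 6 8 8], max=8
Drop 5: I rot2 at col 1 lands with bottom-row=8; cleared 0 line(s) (total 0); column heights now [4 9 9 9 9 8], max=9
Drop 6: I rot2 at col 1 lands with bottom-row=9; cleared 0 line(s) (total 0); column heights now [4 10 10 10 10 8], max=10

Answer: 4 10 10 10 10 8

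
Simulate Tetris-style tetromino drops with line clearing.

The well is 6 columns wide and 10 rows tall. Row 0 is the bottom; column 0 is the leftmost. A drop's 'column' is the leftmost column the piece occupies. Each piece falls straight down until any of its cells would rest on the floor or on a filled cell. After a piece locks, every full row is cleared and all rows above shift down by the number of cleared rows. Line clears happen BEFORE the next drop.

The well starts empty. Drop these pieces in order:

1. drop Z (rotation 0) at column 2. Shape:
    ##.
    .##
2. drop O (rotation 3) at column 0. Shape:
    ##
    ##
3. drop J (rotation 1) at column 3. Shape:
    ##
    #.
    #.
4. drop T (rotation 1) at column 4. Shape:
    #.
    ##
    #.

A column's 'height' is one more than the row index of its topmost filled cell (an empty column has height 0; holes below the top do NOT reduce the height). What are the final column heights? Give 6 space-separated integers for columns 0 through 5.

Drop 1: Z rot0 at col 2 lands with bottom-row=0; cleared 0 line(s) (total 0); column heights now [0 0 2 2 1 0], max=2
Drop 2: O rot3 at col 0 lands with bottom-row=0; cleared 0 line(s) (total 0); column heights now [2 2 2 2 1 0], max=2
Drop 3: J rot1 at col 3 lands with bottom-row=2; cleared 0 line(s) (total 0); column heights now [2 2 2 5 5 0], max=5
Drop 4: T rot1 at col 4 lands with bottom-row=5; cleared 0 line(s) (total 0); column heights now [2 2 2 5 8 7], max=8

Answer: 2 2 2 5 8 7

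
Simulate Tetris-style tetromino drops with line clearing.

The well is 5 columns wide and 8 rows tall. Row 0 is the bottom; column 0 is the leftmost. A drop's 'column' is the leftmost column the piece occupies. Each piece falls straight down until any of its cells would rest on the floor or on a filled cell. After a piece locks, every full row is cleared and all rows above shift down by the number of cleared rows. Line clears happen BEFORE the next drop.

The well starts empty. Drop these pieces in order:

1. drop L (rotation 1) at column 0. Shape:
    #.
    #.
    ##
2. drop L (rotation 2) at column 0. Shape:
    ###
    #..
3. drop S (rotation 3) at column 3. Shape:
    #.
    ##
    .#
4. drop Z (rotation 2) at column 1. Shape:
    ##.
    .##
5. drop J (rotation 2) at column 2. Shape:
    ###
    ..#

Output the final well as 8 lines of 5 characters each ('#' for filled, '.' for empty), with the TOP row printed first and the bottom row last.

Answer: ..###
.##.#
..##.
###..
#....
#..#.
#..##
##..#

Derivation:
Drop 1: L rot1 at col 0 lands with bottom-row=0; cleared 0 line(s) (total 0); column heights now [3 1 0 0 0], max=3
Drop 2: L rot2 at col 0 lands with bottom-row=3; cleared 0 line(s) (total 0); column heights now [5 5 5 0 0], max=5
Drop 3: S rot3 at col 3 lands with bottom-row=0; cleared 0 line(s) (total 0); column heights now [5 5 5 3 2], max=5
Drop 4: Z rot2 at col 1 lands with bottom-row=5; cleared 0 line(s) (total 0); column heights now [5 7 7 6 2], max=7
Drop 5: J rot2 at col 2 lands with bottom-row=6; cleared 0 line(s) (total 0); column heights now [5 7 8 8 8], max=8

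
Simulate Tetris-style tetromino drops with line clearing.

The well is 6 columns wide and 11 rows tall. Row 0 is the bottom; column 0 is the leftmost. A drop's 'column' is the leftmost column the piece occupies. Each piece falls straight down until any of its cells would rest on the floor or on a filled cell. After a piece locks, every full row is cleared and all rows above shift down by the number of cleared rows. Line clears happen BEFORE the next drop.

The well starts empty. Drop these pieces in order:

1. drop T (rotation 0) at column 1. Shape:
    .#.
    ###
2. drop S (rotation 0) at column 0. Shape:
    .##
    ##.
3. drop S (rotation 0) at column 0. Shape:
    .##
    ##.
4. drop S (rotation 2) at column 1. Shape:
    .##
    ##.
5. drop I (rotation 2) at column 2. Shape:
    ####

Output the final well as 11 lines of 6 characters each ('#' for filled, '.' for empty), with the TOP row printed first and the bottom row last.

Drop 1: T rot0 at col 1 lands with bottom-row=0; cleared 0 line(s) (total 0); column heights now [0 1 2 1 0 0], max=2
Drop 2: S rot0 at col 0 lands with bottom-row=1; cleared 0 line(s) (total 0); column heights now [2 3 3 1 0 0], max=3
Drop 3: S rot0 at col 0 lands with bottom-row=3; cleared 0 line(s) (total 0); column heights now [4 5 5 1 0 0], max=5
Drop 4: S rot2 at col 1 lands with bottom-row=5; cleared 0 line(s) (total 0); column heights now [4 6 7 7 0 0], max=7
Drop 5: I rot2 at col 2 lands with bottom-row=7; cleared 0 line(s) (total 0); column heights now [4 6 8 8 8 8], max=8

Answer: ......
......
......
..####
..##..
.##...
.##...
##....
.##...
###...
.###..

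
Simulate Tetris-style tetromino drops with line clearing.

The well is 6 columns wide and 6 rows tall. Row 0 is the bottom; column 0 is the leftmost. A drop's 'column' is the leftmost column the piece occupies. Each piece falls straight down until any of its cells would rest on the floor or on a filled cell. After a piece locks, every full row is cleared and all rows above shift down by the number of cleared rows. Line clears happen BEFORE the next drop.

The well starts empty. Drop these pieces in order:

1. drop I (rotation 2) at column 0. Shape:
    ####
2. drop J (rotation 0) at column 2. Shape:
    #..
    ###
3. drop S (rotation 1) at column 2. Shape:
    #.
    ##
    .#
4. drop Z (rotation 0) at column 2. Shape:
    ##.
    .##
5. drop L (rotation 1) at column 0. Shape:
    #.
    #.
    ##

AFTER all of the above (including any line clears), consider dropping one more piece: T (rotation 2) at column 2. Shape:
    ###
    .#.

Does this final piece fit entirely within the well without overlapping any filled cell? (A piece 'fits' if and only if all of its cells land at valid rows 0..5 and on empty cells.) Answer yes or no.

Answer: no

Derivation:
Drop 1: I rot2 at col 0 lands with bottom-row=0; cleared 0 line(s) (total 0); column heights now [1 1 1 1 0 0], max=1
Drop 2: J rot0 at col 2 lands with bottom-row=1; cleared 0 line(s) (total 0); column heights now [1 1 3 2 2 0], max=3
Drop 3: S rot1 at col 2 lands with bottom-row=2; cleared 0 line(s) (total 0); column heights now [1 1 5 4 2 0], max=5
Drop 4: Z rot0 at col 2 lands with bottom-row=4; cleared 0 line(s) (total 0); column heights now [1 1 6 6 5 0], max=6
Drop 5: L rot1 at col 0 lands with bottom-row=1; cleared 0 line(s) (total 0); column heights now [4 2 6 6 5 0], max=6
Test piece T rot2 at col 2 (width 3): heights before test = [4 2 6 6 5 0]; fits = False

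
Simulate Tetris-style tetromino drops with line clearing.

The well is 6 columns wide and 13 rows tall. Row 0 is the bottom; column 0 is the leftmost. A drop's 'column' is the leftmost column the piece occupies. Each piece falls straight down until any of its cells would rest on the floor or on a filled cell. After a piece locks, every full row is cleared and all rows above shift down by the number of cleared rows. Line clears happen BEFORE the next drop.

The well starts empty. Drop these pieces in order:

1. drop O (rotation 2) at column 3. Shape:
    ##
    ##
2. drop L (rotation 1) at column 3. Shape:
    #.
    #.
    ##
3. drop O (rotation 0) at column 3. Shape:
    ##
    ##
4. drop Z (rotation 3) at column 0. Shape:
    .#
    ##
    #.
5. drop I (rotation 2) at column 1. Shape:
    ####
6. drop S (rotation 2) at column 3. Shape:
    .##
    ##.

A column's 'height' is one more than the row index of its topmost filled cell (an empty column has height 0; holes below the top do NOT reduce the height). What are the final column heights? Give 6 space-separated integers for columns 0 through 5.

Answer: 2 8 8 9 10 10

Derivation:
Drop 1: O rot2 at col 3 lands with bottom-row=0; cleared 0 line(s) (total 0); column heights now [0 0 0 2 2 0], max=2
Drop 2: L rot1 at col 3 lands with bottom-row=2; cleared 0 line(s) (total 0); column heights now [0 0 0 5 3 0], max=5
Drop 3: O rot0 at col 3 lands with bottom-row=5; cleared 0 line(s) (total 0); column heights now [0 0 0 7 7 0], max=7
Drop 4: Z rot3 at col 0 lands with bottom-row=0; cleared 0 line(s) (total 0); column heights now [2 3 0 7 7 0], max=7
Drop 5: I rot2 at col 1 lands with bottom-row=7; cleared 0 line(s) (total 0); column heights now [2 8 8 8 8 0], max=8
Drop 6: S rot2 at col 3 lands with bottom-row=8; cleared 0 line(s) (total 0); column heights now [2 8 8 9 10 10], max=10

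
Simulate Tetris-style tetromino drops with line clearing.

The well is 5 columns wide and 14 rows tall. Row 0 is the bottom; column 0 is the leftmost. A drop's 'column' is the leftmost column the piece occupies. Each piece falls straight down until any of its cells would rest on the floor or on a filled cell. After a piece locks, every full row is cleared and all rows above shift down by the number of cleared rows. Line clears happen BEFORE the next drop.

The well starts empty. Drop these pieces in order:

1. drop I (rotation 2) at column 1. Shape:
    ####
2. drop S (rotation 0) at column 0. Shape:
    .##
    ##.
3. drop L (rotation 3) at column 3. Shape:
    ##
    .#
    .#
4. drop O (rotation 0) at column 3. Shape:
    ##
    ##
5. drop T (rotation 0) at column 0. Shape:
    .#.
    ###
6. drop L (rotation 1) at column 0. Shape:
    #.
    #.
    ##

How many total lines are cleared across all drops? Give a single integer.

Drop 1: I rot2 at col 1 lands with bottom-row=0; cleared 0 line(s) (total 0); column heights now [0 1 1 1 1], max=1
Drop 2: S rot0 at col 0 lands with bottom-row=1; cleared 0 line(s) (total 0); column heights now [2 3 3 1 1], max=3
Drop 3: L rot3 at col 3 lands with bottom-row=1; cleared 0 line(s) (total 0); column heights now [2 3 3 4 4], max=4
Drop 4: O rot0 at col 3 lands with bottom-row=4; cleared 0 line(s) (total 0); column heights now [2 3 3 6 6], max=6
Drop 5: T rot0 at col 0 lands with bottom-row=3; cleared 1 line(s) (total 1); column heights now [2 4 3 5 5], max=5
Drop 6: L rot1 at col 0 lands with bottom-row=4; cleared 0 line(s) (total 1); column heights now [7 5 3 5 5], max=7

Answer: 1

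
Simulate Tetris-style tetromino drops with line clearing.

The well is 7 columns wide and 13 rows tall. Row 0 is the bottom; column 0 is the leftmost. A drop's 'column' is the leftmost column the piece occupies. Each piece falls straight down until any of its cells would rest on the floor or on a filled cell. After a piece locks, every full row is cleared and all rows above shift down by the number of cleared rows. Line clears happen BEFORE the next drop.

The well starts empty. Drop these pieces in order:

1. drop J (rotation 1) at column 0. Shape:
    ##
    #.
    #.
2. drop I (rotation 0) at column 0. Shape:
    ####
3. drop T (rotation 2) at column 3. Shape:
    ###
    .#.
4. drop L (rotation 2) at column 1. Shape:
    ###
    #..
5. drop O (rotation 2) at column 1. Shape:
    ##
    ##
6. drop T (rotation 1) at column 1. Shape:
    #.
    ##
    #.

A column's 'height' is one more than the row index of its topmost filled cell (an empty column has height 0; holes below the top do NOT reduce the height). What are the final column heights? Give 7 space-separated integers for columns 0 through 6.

Drop 1: J rot1 at col 0 lands with bottom-row=0; cleared 0 line(s) (total 0); column heights now [3 3 0 0 0 0 0], max=3
Drop 2: I rot0 at col 0 lands with bottom-row=3; cleared 0 line(s) (total 0); column heights now [4 4 4 4 0 0 0], max=4
Drop 3: T rot2 at col 3 lands with bottom-row=3; cleared 0 line(s) (total 0); column heights now [4 4 4 5 5 5 0], max=5
Drop 4: L rot2 at col 1 lands with bottom-row=4; cleared 0 line(s) (total 0); column heights now [4 6 6 6 5 5 0], max=6
Drop 5: O rot2 at col 1 lands with bottom-row=6; cleared 0 line(s) (total 0); column heights now [4 8 8 6 5 5 0], max=8
Drop 6: T rot1 at col 1 lands with bottom-row=8; cleared 0 line(s) (total 0); column heights now [4 11 10 6 5 5 0], max=11

Answer: 4 11 10 6 5 5 0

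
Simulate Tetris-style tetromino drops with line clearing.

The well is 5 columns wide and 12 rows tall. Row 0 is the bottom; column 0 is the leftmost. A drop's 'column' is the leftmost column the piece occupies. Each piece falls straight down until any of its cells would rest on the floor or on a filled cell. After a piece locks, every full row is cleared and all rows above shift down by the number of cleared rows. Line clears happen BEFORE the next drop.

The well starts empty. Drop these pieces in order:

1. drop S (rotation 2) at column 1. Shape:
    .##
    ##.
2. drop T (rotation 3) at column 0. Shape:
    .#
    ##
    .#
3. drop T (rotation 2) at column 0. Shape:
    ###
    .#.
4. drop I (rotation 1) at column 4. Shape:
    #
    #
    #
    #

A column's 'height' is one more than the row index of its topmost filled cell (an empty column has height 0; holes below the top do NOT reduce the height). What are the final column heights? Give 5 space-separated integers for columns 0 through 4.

Answer: 6 6 6 2 4

Derivation:
Drop 1: S rot2 at col 1 lands with bottom-row=0; cleared 0 line(s) (total 0); column heights now [0 1 2 2 0], max=2
Drop 2: T rot3 at col 0 lands with bottom-row=1; cleared 0 line(s) (total 0); column heights now [3 4 2 2 0], max=4
Drop 3: T rot2 at col 0 lands with bottom-row=4; cleared 0 line(s) (total 0); column heights now [6 6 6 2 0], max=6
Drop 4: I rot1 at col 4 lands with bottom-row=0; cleared 0 line(s) (total 0); column heights now [6 6 6 2 4], max=6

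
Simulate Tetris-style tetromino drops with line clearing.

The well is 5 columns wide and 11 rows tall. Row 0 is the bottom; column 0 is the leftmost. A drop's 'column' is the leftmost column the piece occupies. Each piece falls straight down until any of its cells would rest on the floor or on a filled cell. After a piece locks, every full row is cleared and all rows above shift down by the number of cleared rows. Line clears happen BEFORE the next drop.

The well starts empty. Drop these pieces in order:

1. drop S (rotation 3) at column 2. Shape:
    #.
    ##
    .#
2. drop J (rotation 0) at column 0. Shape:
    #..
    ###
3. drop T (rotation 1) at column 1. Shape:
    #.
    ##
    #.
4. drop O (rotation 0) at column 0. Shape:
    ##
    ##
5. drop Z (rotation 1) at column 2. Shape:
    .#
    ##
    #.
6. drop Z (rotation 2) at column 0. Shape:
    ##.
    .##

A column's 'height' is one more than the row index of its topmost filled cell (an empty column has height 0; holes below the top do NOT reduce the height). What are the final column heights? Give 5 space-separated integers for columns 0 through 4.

Drop 1: S rot3 at col 2 lands with bottom-row=0; cleared 0 line(s) (total 0); column heights now [0 0 3 2 0], max=3
Drop 2: J rot0 at col 0 lands with bottom-row=3; cleared 0 line(s) (total 0); column heights now [5 4 4 2 0], max=5
Drop 3: T rot1 at col 1 lands with bottom-row=4; cleared 0 line(s) (total 0); column heights now [5 7 6 2 0], max=7
Drop 4: O rot0 at col 0 lands with bottom-row=7; cleared 0 line(s) (total 0); column heights now [9 9 6 2 0], max=9
Drop 5: Z rot1 at col 2 lands with bottom-row=6; cleared 0 line(s) (total 0); column heights now [9 9 8 9 0], max=9
Drop 6: Z rot2 at col 0 lands with bottom-row=9; cleared 0 line(s) (total 0); column heights now [11 11 10 9 0], max=11

Answer: 11 11 10 9 0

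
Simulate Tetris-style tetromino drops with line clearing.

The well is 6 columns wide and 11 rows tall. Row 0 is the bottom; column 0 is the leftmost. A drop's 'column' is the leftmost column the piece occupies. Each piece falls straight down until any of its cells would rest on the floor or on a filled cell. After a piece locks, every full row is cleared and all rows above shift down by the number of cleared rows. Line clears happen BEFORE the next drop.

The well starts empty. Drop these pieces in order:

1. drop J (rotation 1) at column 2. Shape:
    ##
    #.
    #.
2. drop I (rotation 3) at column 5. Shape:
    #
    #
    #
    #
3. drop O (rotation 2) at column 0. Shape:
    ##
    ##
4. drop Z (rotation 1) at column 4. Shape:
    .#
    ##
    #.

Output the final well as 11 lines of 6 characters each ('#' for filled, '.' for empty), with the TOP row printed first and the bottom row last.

Answer: ......
......
......
......
......
.....#
....##
....##
..##.#
###..#
###..#

Derivation:
Drop 1: J rot1 at col 2 lands with bottom-row=0; cleared 0 line(s) (total 0); column heights now [0 0 3 3 0 0], max=3
Drop 2: I rot3 at col 5 lands with bottom-row=0; cleared 0 line(s) (total 0); column heights now [0 0 3 3 0 4], max=4
Drop 3: O rot2 at col 0 lands with bottom-row=0; cleared 0 line(s) (total 0); column heights now [2 2 3 3 0 4], max=4
Drop 4: Z rot1 at col 4 lands with bottom-row=3; cleared 0 line(s) (total 0); column heights now [2 2 3 3 5 6], max=6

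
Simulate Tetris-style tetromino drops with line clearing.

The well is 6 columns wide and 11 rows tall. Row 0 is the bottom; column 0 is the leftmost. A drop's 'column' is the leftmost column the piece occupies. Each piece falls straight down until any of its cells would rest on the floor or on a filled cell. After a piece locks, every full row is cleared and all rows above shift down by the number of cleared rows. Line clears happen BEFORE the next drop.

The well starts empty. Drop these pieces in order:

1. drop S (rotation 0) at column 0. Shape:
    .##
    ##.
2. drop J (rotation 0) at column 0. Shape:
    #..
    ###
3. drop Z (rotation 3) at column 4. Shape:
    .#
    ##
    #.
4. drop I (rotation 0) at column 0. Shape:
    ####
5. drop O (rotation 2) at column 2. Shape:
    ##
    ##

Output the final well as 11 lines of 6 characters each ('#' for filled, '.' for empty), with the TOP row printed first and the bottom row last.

Drop 1: S rot0 at col 0 lands with bottom-row=0; cleared 0 line(s) (total 0); column heights now [1 2 2 0 0 0], max=2
Drop 2: J rot0 at col 0 lands with bottom-row=2; cleared 0 line(s) (total 0); column heights now [4 3 3 0 0 0], max=4
Drop 3: Z rot3 at col 4 lands with bottom-row=0; cleared 0 line(s) (total 0); column heights now [4 3 3 0 2 3], max=4
Drop 4: I rot0 at col 0 lands with bottom-row=4; cleared 0 line(s) (total 0); column heights now [5 5 5 5 2 3], max=5
Drop 5: O rot2 at col 2 lands with bottom-row=5; cleared 0 line(s) (total 0); column heights now [5 5 7 7 2 3], max=7

Answer: ......
......
......
......
..##..
..##..
####..
#.....
###..#
.##.##
##..#.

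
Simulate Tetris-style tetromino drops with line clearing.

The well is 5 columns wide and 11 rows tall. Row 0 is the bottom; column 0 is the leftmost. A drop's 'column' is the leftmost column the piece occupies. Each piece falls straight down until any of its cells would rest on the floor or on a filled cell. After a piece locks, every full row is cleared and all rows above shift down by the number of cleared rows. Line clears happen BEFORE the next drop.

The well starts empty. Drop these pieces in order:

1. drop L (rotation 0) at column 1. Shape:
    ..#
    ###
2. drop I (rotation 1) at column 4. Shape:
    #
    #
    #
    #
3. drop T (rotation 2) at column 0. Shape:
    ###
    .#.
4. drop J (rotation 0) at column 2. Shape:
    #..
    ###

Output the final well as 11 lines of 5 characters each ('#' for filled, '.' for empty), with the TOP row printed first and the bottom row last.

Drop 1: L rot0 at col 1 lands with bottom-row=0; cleared 0 line(s) (total 0); column heights now [0 1 1 2 0], max=2
Drop 2: I rot1 at col 4 lands with bottom-row=0; cleared 0 line(s) (total 0); column heights now [0 1 1 2 4], max=4
Drop 3: T rot2 at col 0 lands with bottom-row=1; cleared 0 line(s) (total 0); column heights now [3 3 3 2 4], max=4
Drop 4: J rot0 at col 2 lands with bottom-row=4; cleared 0 line(s) (total 0); column heights now [3 3 6 5 5], max=6

Answer: .....
.....
.....
.....
.....
..#..
..###
....#
###.#
.#.##
.####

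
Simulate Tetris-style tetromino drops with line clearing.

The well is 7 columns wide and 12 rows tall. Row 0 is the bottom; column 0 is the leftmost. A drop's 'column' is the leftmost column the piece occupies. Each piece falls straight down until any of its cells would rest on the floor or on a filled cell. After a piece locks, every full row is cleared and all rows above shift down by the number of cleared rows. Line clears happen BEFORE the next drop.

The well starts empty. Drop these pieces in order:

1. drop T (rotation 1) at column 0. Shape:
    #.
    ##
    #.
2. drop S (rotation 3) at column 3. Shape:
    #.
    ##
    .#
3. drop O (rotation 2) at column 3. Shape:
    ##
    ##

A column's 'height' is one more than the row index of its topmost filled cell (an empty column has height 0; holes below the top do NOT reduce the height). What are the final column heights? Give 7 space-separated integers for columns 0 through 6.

Drop 1: T rot1 at col 0 lands with bottom-row=0; cleared 0 line(s) (total 0); column heights now [3 2 0 0 0 0 0], max=3
Drop 2: S rot3 at col 3 lands with bottom-row=0; cleared 0 line(s) (total 0); column heights now [3 2 0 3 2 0 0], max=3
Drop 3: O rot2 at col 3 lands with bottom-row=3; cleared 0 line(s) (total 0); column heights now [3 2 0 5 5 0 0], max=5

Answer: 3 2 0 5 5 0 0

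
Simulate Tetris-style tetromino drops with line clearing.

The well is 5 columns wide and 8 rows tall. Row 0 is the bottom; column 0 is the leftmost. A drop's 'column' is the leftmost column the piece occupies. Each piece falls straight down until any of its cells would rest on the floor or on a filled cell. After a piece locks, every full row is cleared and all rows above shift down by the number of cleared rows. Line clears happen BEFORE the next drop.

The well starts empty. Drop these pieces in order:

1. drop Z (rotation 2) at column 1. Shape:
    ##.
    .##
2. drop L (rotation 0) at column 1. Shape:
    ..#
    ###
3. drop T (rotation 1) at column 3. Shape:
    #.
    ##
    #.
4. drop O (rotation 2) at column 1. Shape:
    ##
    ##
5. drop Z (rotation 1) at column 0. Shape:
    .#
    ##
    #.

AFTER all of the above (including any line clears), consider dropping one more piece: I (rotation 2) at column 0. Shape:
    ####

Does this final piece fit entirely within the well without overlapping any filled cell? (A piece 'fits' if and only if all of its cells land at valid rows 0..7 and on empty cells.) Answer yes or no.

Drop 1: Z rot2 at col 1 lands with bottom-row=0; cleared 0 line(s) (total 0); column heights now [0 2 2 1 0], max=2
Drop 2: L rot0 at col 1 lands with bottom-row=2; cleared 0 line(s) (total 0); column heights now [0 3 3 4 0], max=4
Drop 3: T rot1 at col 3 lands with bottom-row=4; cleared 0 line(s) (total 0); column heights now [0 3 3 7 6], max=7
Drop 4: O rot2 at col 1 lands with bottom-row=3; cleared 0 line(s) (total 0); column heights now [0 5 5 7 6], max=7
Drop 5: Z rot1 at col 0 lands with bottom-row=4; cleared 0 line(s) (total 0); column heights now [6 7 5 7 6], max=7
Test piece I rot2 at col 0 (width 4): heights before test = [6 7 5 7 6]; fits = True

Answer: yes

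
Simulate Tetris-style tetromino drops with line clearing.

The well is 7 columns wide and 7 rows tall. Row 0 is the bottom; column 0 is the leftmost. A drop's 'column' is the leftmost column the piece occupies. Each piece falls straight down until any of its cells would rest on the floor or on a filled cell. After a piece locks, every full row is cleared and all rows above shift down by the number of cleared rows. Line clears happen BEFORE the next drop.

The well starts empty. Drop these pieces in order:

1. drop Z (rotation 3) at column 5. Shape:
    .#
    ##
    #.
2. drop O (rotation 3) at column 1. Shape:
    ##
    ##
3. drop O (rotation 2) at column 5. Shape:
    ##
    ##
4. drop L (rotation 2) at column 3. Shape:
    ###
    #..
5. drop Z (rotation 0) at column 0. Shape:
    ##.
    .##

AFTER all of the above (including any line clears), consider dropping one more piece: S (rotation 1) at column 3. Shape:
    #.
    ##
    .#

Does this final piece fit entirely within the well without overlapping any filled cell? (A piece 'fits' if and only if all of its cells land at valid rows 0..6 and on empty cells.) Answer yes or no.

Drop 1: Z rot3 at col 5 lands with bottom-row=0; cleared 0 line(s) (total 0); column heights now [0 0 0 0 0 2 3], max=3
Drop 2: O rot3 at col 1 lands with bottom-row=0; cleared 0 line(s) (total 0); column heights now [0 2 2 0 0 2 3], max=3
Drop 3: O rot2 at col 5 lands with bottom-row=3; cleared 0 line(s) (total 0); column heights now [0 2 2 0 0 5 5], max=5
Drop 4: L rot2 at col 3 lands with bottom-row=4; cleared 0 line(s) (total 0); column heights now [0 2 2 6 6 6 5], max=6
Drop 5: Z rot0 at col 0 lands with bottom-row=2; cleared 0 line(s) (total 0); column heights now [4 4 3 6 6 6 5], max=6
Test piece S rot1 at col 3 (width 2): heights before test = [4 4 3 6 6 6 5]; fits = False

Answer: no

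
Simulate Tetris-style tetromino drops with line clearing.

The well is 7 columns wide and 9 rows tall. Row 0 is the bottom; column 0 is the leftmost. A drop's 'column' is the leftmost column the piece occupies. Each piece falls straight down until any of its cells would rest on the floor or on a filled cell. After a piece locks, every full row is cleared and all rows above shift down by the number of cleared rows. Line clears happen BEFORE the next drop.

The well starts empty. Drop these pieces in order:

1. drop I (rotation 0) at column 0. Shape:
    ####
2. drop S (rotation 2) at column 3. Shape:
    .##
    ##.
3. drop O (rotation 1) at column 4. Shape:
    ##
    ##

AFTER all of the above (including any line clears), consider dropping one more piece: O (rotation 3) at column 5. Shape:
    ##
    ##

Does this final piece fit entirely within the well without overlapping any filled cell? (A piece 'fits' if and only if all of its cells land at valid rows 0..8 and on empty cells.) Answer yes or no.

Drop 1: I rot0 at col 0 lands with bottom-row=0; cleared 0 line(s) (total 0); column heights now [1 1 1 1 0 0 0], max=1
Drop 2: S rot2 at col 3 lands with bottom-row=1; cleared 0 line(s) (total 0); column heights now [1 1 1 2 3 3 0], max=3
Drop 3: O rot1 at col 4 lands with bottom-row=3; cleared 0 line(s) (total 0); column heights now [1 1 1 2 5 5 0], max=5
Test piece O rot3 at col 5 (width 2): heights before test = [1 1 1 2 5 5 0]; fits = True

Answer: yes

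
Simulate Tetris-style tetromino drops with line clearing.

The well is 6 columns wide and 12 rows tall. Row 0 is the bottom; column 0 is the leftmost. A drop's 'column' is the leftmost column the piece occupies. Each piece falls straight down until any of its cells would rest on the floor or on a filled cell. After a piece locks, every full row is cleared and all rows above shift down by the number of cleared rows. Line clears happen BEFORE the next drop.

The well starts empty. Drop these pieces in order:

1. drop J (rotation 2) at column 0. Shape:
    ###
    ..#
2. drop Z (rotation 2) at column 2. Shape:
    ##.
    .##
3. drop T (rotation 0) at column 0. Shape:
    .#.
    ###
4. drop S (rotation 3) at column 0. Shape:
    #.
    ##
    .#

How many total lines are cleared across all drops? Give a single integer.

Answer: 0

Derivation:
Drop 1: J rot2 at col 0 lands with bottom-row=0; cleared 0 line(s) (total 0); column heights now [2 2 2 0 0 0], max=2
Drop 2: Z rot2 at col 2 lands with bottom-row=1; cleared 0 line(s) (total 0); column heights now [2 2 3 3 2 0], max=3
Drop 3: T rot0 at col 0 lands with bottom-row=3; cleared 0 line(s) (total 0); column heights now [4 5 4 3 2 0], max=5
Drop 4: S rot3 at col 0 lands with bottom-row=5; cleared 0 line(s) (total 0); column heights now [8 7 4 3 2 0], max=8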